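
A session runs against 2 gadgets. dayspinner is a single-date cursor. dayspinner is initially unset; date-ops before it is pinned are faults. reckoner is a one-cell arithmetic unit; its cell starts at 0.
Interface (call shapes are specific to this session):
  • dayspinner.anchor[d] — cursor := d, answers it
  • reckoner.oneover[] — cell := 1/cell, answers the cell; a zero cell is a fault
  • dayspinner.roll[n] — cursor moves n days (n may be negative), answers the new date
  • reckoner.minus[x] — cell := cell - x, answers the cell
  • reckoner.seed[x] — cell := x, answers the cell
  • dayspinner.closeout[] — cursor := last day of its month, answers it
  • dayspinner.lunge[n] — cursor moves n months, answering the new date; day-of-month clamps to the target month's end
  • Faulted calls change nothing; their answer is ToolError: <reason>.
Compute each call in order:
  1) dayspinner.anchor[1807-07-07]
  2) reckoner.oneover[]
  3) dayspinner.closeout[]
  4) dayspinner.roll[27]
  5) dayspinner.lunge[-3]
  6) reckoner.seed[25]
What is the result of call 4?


Answer: 1807-08-27

Derivation:
·→ anchor(d: 1807-07-07)
·← 1807-07-07
·→ oneover()
·← ToolError: reciprocal of zero
·→ closeout()
·← 1807-07-31
·→ roll(n: 27)
·← 1807-08-27
·→ lunge(n: -3)
·← 1807-05-27
·→ seed(x: 25)
·← 25


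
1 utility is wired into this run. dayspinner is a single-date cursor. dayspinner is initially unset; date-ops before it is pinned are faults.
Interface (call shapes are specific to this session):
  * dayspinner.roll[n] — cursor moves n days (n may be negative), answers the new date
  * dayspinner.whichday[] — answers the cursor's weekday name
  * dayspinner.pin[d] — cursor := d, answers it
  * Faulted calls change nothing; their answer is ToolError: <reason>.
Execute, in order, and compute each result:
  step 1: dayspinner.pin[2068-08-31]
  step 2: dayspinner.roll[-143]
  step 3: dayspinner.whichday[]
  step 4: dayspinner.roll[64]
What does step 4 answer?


>>> dayspinner.pin 2068-08-31
[out] 2068-08-31
>>> dayspinner.roll -143
[out] 2068-04-10
>>> dayspinner.whichday
[out] Tuesday
>>> dayspinner.roll 64
[out] 2068-06-13

Answer: 2068-06-13


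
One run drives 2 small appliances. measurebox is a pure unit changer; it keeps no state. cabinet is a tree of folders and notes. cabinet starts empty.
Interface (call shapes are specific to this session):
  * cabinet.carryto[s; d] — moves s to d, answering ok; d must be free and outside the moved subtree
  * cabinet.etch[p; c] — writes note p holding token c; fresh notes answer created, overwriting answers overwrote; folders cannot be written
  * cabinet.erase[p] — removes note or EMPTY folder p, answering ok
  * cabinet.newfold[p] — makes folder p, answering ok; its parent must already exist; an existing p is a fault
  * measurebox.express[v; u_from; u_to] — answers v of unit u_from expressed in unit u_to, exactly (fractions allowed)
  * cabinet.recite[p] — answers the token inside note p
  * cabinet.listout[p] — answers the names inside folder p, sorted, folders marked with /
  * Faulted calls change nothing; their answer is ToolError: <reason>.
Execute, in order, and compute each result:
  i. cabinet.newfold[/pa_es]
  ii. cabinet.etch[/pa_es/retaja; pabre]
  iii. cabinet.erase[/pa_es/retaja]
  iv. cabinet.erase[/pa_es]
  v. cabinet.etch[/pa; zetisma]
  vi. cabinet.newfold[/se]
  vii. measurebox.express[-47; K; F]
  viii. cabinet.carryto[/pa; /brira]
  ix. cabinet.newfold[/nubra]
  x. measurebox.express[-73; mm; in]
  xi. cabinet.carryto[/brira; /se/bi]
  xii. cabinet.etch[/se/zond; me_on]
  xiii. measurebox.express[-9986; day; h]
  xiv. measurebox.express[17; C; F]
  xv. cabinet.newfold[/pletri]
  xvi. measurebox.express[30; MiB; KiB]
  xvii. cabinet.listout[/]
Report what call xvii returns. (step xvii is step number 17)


-> cabinet.newfold(p='/pa_es')
<- ok
-> cabinet.etch(p='/pa_es/retaja', c='pabre')
<- created
-> cabinet.erase(p='/pa_es/retaja')
<- ok
-> cabinet.erase(p='/pa_es')
<- ok
-> cabinet.etch(p='/pa', c='zetisma')
<- created
-> cabinet.newfold(p='/se')
<- ok
-> measurebox.express(v='-47', u_from='K', u_to='F')
<- -54427/100
-> cabinet.carryto(s='/pa', d='/brira')
<- ok
-> cabinet.newfold(p='/nubra')
<- ok
-> measurebox.express(v='-73', u_from='mm', u_to='in')
<- -365/127
-> cabinet.carryto(s='/brira', d='/se/bi')
<- ok
-> cabinet.etch(p='/se/zond', c='me_on')
<- created
-> measurebox.express(v='-9986', u_from='day', u_to='h')
<- -239664
-> measurebox.express(v='17', u_from='C', u_to='F')
<- 313/5
-> cabinet.newfold(p='/pletri')
<- ok
-> measurebox.express(v='30', u_from='MiB', u_to='KiB')
<- 30720
-> cabinet.listout(p='/')
<- [nubra/, pletri/, se/]

Answer: [nubra/, pletri/, se/]


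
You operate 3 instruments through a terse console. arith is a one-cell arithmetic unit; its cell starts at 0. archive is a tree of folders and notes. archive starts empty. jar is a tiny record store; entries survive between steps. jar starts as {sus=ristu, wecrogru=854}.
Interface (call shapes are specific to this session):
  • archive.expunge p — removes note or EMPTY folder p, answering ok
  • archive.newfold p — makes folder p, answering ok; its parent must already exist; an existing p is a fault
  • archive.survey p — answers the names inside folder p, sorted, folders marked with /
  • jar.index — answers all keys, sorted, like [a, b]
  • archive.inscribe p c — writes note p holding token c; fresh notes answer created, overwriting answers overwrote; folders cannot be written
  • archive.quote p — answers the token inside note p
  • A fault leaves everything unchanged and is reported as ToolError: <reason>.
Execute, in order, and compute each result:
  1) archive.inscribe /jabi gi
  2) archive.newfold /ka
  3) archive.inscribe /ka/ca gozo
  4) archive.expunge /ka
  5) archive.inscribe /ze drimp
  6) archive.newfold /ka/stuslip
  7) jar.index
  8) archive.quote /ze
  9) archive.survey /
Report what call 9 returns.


;; inscribe(/jabi, gi) -> created
;; newfold(/ka) -> ok
;; inscribe(/ka/ca, gozo) -> created
;; expunge(/ka) -> ToolError: not empty
;; inscribe(/ze, drimp) -> created
;; newfold(/ka/stuslip) -> ok
;; index() -> [sus, wecrogru]
;; quote(/ze) -> drimp
;; survey(/) -> [jabi, ka/, ze]

Answer: [jabi, ka/, ze]


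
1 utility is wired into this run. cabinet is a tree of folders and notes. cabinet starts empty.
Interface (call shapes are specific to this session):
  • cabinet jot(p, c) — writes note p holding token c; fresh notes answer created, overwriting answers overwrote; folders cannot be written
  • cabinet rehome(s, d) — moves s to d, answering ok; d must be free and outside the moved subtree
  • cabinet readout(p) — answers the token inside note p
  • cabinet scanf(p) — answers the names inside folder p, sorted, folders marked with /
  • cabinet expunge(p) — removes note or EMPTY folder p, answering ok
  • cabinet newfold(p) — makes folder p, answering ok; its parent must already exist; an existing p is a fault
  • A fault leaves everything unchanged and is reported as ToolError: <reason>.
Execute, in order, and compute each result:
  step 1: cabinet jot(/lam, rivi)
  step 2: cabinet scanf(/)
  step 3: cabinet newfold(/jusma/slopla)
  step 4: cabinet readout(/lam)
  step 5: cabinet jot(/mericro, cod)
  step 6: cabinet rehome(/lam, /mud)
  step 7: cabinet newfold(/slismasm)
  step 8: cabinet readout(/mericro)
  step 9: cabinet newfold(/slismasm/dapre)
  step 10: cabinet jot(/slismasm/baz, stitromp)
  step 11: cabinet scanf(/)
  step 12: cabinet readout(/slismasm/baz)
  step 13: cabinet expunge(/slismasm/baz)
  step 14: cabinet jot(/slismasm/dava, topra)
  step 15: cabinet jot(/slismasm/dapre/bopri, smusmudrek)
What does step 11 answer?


% cabinet jot /lam rivi
  created
% cabinet scanf /
  [lam]
% cabinet newfold /jusma/slopla
  ToolError: no parent
% cabinet readout /lam
  rivi
% cabinet jot /mericro cod
  created
% cabinet rehome /lam /mud
  ok
% cabinet newfold /slismasm
  ok
% cabinet readout /mericro
  cod
% cabinet newfold /slismasm/dapre
  ok
% cabinet jot /slismasm/baz stitromp
  created
% cabinet scanf /
  [mericro, mud, slismasm/]
% cabinet readout /slismasm/baz
  stitromp
% cabinet expunge /slismasm/baz
  ok
% cabinet jot /slismasm/dava topra
  created
% cabinet jot /slismasm/dapre/bopri smusmudrek
  created

Answer: [mericro, mud, slismasm/]


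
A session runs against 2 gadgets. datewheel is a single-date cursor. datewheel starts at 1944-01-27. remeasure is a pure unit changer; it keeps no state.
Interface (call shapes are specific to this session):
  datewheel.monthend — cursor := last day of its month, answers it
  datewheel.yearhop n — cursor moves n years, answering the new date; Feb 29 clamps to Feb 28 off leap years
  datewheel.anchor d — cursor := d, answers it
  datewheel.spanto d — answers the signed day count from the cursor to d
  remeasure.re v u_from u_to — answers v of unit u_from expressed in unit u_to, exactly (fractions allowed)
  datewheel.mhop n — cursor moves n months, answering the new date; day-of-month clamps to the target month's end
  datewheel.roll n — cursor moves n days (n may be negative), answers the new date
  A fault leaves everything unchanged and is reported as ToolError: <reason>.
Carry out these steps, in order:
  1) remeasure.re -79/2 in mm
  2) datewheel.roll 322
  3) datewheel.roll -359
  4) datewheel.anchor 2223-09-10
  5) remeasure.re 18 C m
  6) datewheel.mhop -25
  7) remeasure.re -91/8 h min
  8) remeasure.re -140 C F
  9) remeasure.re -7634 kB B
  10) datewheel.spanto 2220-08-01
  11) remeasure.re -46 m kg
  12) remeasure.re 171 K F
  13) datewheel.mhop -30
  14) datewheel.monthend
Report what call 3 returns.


;; remeasure.re(-79/2, in, mm) ~> -10033/10
;; datewheel.roll(322) ~> 1944-12-14
;; datewheel.roll(-359) ~> 1943-12-21
;; datewheel.anchor(2223-09-10) ~> 2223-09-10
;; remeasure.re(18, C, m) ~> ToolError: incompatible units
;; datewheel.mhop(-25) ~> 2221-08-10
;; remeasure.re(-91/8, h, min) ~> -1365/2
;; remeasure.re(-140, C, F) ~> -220
;; remeasure.re(-7634, kB, B) ~> -7634000
;; datewheel.spanto(2220-08-01) ~> -374
;; remeasure.re(-46, m, kg) ~> ToolError: incompatible units
;; remeasure.re(171, K, F) ~> -15187/100
;; datewheel.mhop(-30) ~> 2219-02-10
;; datewheel.monthend() ~> 2219-02-28

Answer: 1943-12-21


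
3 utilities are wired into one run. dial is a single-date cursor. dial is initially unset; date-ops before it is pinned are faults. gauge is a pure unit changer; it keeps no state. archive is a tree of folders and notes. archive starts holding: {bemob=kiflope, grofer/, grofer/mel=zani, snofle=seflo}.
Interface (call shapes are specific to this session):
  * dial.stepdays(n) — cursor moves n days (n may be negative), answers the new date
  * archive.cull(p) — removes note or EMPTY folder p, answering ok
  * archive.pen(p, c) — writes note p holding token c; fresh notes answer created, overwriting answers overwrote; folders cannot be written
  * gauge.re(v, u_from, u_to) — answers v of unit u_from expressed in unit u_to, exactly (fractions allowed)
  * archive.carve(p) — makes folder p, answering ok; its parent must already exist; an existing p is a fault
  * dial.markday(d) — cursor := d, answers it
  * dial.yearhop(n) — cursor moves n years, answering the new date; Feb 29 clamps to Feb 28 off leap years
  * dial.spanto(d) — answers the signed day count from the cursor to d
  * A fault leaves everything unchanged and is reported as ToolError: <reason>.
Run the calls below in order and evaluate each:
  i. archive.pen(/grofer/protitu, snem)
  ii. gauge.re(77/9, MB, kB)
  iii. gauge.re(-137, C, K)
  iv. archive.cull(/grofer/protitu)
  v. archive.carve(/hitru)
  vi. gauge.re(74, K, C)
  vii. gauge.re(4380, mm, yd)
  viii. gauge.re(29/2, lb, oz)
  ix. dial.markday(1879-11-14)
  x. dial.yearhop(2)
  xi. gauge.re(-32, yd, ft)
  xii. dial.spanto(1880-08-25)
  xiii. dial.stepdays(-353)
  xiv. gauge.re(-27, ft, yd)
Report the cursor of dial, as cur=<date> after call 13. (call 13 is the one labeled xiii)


% archive.pen p→/grofer/protitu c→snem
[out] created
% gauge.re v→77/9 u_from→MB u_to→kB
[out] 77000/9
% gauge.re v→-137 u_from→C u_to→K
[out] 2723/20
% archive.cull p→/grofer/protitu
[out] ok
% archive.carve p→/hitru
[out] ok
% gauge.re v→74 u_from→K u_to→C
[out] -3983/20
% gauge.re v→4380 u_from→mm u_to→yd
[out] 1825/381
% gauge.re v→29/2 u_from→lb u_to→oz
[out] 232
% dial.markday d→1879-11-14
[out] 1879-11-14
% dial.yearhop n→2
[out] 1881-11-14
% gauge.re v→-32 u_from→yd u_to→ft
[out] -96
% dial.spanto d→1880-08-25
[out] -446
% dial.stepdays n→-353
[out] 1880-11-26
% gauge.re v→-27 u_from→ft u_to→yd
[out] -9

Answer: cur=1880-11-26


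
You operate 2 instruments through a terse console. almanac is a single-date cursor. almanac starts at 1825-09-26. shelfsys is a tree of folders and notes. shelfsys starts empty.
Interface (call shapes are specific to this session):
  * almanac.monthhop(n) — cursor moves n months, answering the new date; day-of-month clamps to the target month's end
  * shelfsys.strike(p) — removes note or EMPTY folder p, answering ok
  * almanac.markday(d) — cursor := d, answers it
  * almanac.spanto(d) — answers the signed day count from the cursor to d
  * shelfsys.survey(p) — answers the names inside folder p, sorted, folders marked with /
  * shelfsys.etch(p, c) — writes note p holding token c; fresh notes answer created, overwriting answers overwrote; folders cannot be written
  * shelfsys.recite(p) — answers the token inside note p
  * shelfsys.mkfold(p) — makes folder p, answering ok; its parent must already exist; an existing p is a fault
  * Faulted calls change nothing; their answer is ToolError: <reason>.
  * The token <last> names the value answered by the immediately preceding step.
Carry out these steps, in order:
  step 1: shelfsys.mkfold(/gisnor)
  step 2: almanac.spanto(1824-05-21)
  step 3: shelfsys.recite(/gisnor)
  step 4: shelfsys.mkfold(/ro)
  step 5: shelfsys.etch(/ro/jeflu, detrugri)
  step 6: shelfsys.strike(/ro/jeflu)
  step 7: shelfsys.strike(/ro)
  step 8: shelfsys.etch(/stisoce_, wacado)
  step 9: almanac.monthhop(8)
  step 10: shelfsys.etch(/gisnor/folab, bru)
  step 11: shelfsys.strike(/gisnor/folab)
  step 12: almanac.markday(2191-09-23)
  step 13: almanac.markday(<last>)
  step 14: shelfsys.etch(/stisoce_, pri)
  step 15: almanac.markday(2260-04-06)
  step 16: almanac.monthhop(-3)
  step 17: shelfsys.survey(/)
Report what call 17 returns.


Then shelfsys.mkfold with p→/gisnor, — result: ok.
Invoking almanac.spanto with d→1824-05-21, yielding -493.
I run shelfsys.recite with p→/gisnor, and get ToolError: is a directory.
I invoke shelfsys.mkfold with p→/ro, and observe ok.
I run shelfsys.etch with p→/ro/jeflu, c→detrugri, and get created.
I invoke shelfsys.strike with p→/ro/jeflu, — result: ok.
I run shelfsys.strike with p→/ro: ok.
Then shelfsys.etch with p→/stisoce_, c→wacado, and observe created.
Using almanac.monthhop with n→8, yielding 1826-05-26.
I invoke shelfsys.etch with p→/gisnor/folab, c→bru, and get created.
I call shelfsys.strike with p→/gisnor/folab, → ok.
I try almanac.markday with d→2191-09-23, — result: 2191-09-23.
Now I run almanac.markday with d→<last>, and see 2191-09-23.
Using shelfsys.etch with p→/stisoce_, c→pri, giving overwrote.
I run almanac.markday with d→2260-04-06, and see 2260-04-06.
Invoking almanac.monthhop with n→-3, yielding 2260-01-06.
Then shelfsys.survey with p→/, giving [gisnor/, stisoce_].

Answer: [gisnor/, stisoce_]


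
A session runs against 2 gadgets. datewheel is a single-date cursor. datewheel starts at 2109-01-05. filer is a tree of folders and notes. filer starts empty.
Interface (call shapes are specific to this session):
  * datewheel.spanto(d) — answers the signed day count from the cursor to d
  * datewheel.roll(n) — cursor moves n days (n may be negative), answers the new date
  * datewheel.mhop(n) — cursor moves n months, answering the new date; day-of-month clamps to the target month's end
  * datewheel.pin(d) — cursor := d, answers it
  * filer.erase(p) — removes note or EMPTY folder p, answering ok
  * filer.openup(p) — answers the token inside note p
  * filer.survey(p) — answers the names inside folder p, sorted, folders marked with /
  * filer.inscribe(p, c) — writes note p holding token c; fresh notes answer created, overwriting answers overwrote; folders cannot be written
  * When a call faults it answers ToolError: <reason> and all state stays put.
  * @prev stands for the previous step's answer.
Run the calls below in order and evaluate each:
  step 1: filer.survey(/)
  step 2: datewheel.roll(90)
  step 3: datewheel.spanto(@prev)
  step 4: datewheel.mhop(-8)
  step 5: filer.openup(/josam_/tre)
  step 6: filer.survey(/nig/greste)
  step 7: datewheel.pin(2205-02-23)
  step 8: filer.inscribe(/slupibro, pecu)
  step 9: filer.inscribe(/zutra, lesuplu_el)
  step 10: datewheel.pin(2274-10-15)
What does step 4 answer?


% survey /
= []
% roll 90
= 2109-04-05
% spanto @prev
= 0
% mhop -8
= 2108-08-05
% openup /josam_/tre
= ToolError: not found
% survey /nig/greste
= ToolError: not found
% pin 2205-02-23
= 2205-02-23
% inscribe /slupibro pecu
= created
% inscribe /zutra lesuplu_el
= created
% pin 2274-10-15
= 2274-10-15

Answer: 2108-08-05


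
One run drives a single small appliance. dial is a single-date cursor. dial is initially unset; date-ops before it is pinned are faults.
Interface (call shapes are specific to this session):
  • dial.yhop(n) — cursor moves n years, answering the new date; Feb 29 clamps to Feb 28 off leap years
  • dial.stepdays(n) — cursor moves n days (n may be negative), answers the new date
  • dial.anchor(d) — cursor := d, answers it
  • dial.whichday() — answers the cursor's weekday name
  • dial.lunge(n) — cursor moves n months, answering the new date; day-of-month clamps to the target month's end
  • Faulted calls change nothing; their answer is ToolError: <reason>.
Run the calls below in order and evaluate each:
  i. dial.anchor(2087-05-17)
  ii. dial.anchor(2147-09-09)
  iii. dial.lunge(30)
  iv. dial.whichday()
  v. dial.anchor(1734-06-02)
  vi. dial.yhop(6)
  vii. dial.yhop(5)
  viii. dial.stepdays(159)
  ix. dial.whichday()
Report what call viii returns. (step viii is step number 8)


Answer: 1745-11-08

Derivation:
-> dial.anchor(d='2087-05-17')
<- 2087-05-17
-> dial.anchor(d='2147-09-09')
<- 2147-09-09
-> dial.lunge(n='30')
<- 2150-03-09
-> dial.whichday()
<- Monday
-> dial.anchor(d='1734-06-02')
<- 1734-06-02
-> dial.yhop(n='6')
<- 1740-06-02
-> dial.yhop(n='5')
<- 1745-06-02
-> dial.stepdays(n='159')
<- 1745-11-08
-> dial.whichday()
<- Monday


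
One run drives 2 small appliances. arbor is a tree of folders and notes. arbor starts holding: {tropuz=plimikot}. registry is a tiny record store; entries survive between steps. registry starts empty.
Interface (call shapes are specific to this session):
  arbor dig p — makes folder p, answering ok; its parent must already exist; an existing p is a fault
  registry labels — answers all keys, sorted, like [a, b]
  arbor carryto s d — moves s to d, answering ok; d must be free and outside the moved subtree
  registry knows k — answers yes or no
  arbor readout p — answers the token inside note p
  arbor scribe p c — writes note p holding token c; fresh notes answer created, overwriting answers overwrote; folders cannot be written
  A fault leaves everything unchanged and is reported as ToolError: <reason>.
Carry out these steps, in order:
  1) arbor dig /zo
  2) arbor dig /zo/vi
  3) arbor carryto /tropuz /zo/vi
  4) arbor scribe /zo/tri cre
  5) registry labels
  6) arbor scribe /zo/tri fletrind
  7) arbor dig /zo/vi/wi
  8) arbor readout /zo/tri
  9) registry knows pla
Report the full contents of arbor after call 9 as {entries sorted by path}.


-> arbor dig(p=/zo)
<- ok
-> arbor dig(p=/zo/vi)
<- ok
-> arbor carryto(s=/tropuz, d=/zo/vi)
<- ToolError: exists
-> arbor scribe(p=/zo/tri, c=cre)
<- created
-> registry labels()
<- []
-> arbor scribe(p=/zo/tri, c=fletrind)
<- overwrote
-> arbor dig(p=/zo/vi/wi)
<- ok
-> arbor readout(p=/zo/tri)
<- fletrind
-> registry knows(k=pla)
<- no

Answer: {tropuz=plimikot, zo/, zo/tri=fletrind, zo/vi/, zo/vi/wi/}


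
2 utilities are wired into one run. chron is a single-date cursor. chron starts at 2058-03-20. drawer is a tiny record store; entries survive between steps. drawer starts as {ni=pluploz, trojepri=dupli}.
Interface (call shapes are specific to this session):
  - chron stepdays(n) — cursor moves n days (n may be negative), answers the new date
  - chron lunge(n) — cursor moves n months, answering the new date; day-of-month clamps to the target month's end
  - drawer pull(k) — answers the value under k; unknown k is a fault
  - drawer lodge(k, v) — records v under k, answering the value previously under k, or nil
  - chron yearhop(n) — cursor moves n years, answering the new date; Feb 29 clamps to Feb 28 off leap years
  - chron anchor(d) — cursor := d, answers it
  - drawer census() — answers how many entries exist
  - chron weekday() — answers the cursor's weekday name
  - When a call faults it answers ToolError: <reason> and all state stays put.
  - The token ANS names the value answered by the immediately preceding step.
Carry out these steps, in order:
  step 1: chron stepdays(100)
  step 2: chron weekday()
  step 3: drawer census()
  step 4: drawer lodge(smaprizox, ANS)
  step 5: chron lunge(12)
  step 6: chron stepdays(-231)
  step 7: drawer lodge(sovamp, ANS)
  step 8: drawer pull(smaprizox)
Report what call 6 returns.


Answer: 2058-11-09

Derivation:
~$ chron stepdays n→100
:: 2058-06-28
~$ chron weekday
:: Friday
~$ drawer census
:: 2
~$ drawer lodge k→smaprizox v→ANS
:: nil
~$ chron lunge n→12
:: 2059-06-28
~$ chron stepdays n→-231
:: 2058-11-09
~$ drawer lodge k→sovamp v→ANS
:: nil
~$ drawer pull k→smaprizox
:: 2


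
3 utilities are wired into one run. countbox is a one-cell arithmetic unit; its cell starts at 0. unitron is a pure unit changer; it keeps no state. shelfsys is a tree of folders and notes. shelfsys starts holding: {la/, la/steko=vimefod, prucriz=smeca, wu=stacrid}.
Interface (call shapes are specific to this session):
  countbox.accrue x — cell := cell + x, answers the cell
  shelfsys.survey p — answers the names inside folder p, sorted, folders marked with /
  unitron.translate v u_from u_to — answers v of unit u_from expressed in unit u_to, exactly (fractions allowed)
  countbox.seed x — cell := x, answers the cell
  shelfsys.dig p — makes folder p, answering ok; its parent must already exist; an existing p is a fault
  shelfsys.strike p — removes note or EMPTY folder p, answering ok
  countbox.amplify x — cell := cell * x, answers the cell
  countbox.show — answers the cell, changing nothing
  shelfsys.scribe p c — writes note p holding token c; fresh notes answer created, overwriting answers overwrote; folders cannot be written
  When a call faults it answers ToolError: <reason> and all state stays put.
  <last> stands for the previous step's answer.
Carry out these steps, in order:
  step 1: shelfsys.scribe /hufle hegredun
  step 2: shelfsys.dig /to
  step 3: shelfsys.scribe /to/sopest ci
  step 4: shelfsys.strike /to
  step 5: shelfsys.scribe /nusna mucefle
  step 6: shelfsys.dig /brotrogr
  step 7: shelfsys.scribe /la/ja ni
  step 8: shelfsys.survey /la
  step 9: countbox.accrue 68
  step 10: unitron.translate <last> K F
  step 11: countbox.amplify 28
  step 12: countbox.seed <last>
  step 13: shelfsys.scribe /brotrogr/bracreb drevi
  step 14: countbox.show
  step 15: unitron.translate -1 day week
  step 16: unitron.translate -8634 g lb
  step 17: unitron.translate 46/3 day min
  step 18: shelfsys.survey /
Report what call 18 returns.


Answer: [brotrogr/, hufle, la/, nusna, prucriz, to/, wu]

Derivation:
-- shelfsys.scribe(p='/hufle', c='hegredun') ~> created
-- shelfsys.dig(p='/to') ~> ok
-- shelfsys.scribe(p='/to/sopest', c='ci') ~> created
-- shelfsys.strike(p='/to') ~> ToolError: not empty
-- shelfsys.scribe(p='/nusna', c='mucefle') ~> created
-- shelfsys.dig(p='/brotrogr') ~> ok
-- shelfsys.scribe(p='/la/ja', c='ni') ~> created
-- shelfsys.survey(p='/la') ~> [ja, steko]
-- countbox.accrue(x='68') ~> 68
-- unitron.translate(v='<last>', u_from='K', u_to='F') ~> -33727/100
-- countbox.amplify(x='28') ~> 1904
-- countbox.seed(x='<last>') ~> 1904
-- shelfsys.scribe(p='/brotrogr/bracreb', c='drevi') ~> created
-- countbox.show() ~> 1904
-- unitron.translate(v='-1', u_from='day', u_to='week') ~> -1/7
-- unitron.translate(v='-8634', u_from='g', u_to='lb') ~> -863400000/45359237
-- unitron.translate(v='46/3', u_from='day', u_to='min') ~> 22080
-- shelfsys.survey(p='/') ~> [brotrogr/, hufle, la/, nusna, prucriz, to/, wu]


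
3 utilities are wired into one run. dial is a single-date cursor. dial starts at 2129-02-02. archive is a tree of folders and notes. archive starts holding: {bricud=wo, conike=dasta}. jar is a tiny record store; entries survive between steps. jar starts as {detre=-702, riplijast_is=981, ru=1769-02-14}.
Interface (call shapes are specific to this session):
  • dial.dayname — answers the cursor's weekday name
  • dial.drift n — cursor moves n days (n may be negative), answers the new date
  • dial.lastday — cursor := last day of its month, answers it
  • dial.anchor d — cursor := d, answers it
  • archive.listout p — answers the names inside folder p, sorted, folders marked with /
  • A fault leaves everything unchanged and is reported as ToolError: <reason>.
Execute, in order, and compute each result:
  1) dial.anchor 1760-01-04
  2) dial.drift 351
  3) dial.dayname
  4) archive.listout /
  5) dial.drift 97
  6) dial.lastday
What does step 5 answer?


Answer: 1761-03-27

Derivation:
I use dial.anchor using d→1760-01-04, which returns 1760-01-04.
I use dial.drift using n→351, and observe 1760-12-20.
Then dial.dayname, and observe Saturday.
I use archive.listout using p→/, and observe [bricud, conike].
Next I call dial.drift using n→97, and get 1761-03-27.
Now I run dial.lastday: 1761-03-31.


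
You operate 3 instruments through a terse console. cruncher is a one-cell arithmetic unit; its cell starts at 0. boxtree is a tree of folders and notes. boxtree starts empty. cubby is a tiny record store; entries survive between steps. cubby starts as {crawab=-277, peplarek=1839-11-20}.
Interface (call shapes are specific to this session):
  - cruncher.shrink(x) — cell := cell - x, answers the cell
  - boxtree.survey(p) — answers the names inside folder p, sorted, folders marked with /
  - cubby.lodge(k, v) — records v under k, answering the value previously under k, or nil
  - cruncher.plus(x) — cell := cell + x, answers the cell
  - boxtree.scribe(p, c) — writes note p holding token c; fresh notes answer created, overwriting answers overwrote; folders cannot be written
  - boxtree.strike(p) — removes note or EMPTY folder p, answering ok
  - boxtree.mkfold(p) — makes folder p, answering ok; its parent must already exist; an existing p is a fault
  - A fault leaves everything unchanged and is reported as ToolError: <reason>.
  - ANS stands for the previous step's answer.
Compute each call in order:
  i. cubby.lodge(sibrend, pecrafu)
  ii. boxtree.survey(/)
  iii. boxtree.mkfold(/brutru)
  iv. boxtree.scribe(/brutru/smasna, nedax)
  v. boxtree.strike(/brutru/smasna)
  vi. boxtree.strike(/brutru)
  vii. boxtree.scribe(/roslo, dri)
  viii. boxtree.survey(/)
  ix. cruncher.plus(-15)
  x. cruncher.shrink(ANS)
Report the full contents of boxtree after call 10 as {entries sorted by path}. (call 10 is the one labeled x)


Answer: {roslo=dri}

Derivation:
Next I call cubby.lodge using k=sibrend, v=pecrafu, and see nil.
Then boxtree.survey using p=/, and see [].
I run boxtree.mkfold using p=/brutru, → ok.
Then boxtree.scribe using p=/brutru/smasna, c=nedax, and observe created.
Invoking boxtree.strike using p=/brutru/smasna, → ok.
Invoking boxtree.strike using p=/brutru, which returns ok.
I run boxtree.scribe using p=/roslo, c=dri, and observe created.
Using boxtree.survey using p=/: [roslo].
I run cruncher.plus using x=-15: -15.
I try cruncher.shrink using x=ANS, and observe 0.


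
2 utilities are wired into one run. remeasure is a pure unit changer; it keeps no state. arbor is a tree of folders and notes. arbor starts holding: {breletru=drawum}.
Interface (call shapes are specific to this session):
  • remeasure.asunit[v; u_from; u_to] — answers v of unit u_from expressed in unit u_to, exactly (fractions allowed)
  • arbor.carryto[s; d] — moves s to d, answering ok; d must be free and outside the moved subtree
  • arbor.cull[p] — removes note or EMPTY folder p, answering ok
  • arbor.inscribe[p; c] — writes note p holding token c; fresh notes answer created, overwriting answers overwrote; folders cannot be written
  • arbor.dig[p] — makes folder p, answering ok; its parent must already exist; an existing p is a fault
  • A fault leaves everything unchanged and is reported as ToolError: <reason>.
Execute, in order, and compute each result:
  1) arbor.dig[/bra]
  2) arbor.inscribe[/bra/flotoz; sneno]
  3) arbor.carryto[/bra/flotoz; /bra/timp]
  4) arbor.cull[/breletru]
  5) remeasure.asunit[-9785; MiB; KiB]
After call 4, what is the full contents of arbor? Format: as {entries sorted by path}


% arbor.dig /bra
[out] ok
% arbor.inscribe /bra/flotoz sneno
[out] created
% arbor.carryto /bra/flotoz /bra/timp
[out] ok
% arbor.cull /breletru
[out] ok
% remeasure.asunit -9785 MiB KiB
[out] -10019840

Answer: {bra/, bra/timp=sneno}


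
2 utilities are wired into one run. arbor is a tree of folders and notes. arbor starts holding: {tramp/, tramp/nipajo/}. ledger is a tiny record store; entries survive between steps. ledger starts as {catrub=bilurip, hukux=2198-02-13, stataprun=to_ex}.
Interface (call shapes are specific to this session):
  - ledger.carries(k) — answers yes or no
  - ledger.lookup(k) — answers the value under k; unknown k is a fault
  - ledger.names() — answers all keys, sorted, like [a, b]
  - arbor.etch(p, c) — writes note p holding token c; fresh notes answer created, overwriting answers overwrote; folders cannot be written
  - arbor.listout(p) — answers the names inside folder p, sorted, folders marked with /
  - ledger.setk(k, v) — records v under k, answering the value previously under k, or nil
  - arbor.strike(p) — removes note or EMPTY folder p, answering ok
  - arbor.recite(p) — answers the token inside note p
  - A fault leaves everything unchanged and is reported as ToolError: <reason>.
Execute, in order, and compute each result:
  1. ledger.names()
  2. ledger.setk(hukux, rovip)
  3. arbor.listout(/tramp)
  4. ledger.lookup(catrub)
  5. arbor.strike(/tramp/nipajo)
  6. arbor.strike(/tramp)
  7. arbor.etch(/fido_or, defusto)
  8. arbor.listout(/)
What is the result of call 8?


% ledger.names
= [catrub, hukux, stataprun]
% ledger.setk hukux rovip
= 2198-02-13
% arbor.listout /tramp
= [nipajo/]
% ledger.lookup catrub
= bilurip
% arbor.strike /tramp/nipajo
= ok
% arbor.strike /tramp
= ok
% arbor.etch /fido_or defusto
= created
% arbor.listout /
= [fido_or]

Answer: [fido_or]


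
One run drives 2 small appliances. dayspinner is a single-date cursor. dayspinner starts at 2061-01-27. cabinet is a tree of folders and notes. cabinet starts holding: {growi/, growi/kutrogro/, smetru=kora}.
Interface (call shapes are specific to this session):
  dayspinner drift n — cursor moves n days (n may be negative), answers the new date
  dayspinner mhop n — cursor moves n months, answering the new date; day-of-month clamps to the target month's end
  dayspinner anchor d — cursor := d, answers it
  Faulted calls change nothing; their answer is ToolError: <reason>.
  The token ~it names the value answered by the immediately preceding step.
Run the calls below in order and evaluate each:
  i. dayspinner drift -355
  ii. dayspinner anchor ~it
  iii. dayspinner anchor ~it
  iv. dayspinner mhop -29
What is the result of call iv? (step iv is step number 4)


Using dayspinner drift(n='-355'), and get 2060-02-07.
I call dayspinner anchor(d='~it'), yielding 2060-02-07.
I try dayspinner anchor(d='~it'), → 2060-02-07.
Next I call dayspinner mhop(n='-29'), — result: 2057-09-07.

Answer: 2057-09-07


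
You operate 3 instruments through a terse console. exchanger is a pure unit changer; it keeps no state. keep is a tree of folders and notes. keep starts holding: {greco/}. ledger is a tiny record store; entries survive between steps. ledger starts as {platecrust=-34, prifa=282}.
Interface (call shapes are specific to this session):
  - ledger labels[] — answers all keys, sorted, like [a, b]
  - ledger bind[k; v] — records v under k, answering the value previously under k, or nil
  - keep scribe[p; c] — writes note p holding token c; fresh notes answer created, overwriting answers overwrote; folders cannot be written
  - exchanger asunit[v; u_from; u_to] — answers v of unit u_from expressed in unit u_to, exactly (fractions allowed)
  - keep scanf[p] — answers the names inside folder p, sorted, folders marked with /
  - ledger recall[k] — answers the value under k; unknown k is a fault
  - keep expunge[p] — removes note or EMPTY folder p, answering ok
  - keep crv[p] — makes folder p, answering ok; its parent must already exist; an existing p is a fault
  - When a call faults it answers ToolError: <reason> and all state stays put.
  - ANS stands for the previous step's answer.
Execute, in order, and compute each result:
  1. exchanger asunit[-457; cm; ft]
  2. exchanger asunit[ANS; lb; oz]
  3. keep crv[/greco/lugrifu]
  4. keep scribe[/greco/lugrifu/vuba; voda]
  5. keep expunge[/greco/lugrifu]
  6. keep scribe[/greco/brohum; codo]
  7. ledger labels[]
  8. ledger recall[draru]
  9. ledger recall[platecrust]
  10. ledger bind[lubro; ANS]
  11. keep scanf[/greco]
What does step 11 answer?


! exchanger asunit(-457, cm, ft) => -11425/762
! exchanger asunit(ANS, lb, oz) => -91400/381
! keep crv(/greco/lugrifu) => ok
! keep scribe(/greco/lugrifu/vuba, voda) => created
! keep expunge(/greco/lugrifu) => ToolError: not empty
! keep scribe(/greco/brohum, codo) => created
! ledger labels() => [platecrust, prifa]
! ledger recall(draru) => ToolError: no such key draru
! ledger recall(platecrust) => -34
! ledger bind(lubro, ANS) => nil
! keep scanf(/greco) => [brohum, lugrifu/]

Answer: [brohum, lugrifu/]


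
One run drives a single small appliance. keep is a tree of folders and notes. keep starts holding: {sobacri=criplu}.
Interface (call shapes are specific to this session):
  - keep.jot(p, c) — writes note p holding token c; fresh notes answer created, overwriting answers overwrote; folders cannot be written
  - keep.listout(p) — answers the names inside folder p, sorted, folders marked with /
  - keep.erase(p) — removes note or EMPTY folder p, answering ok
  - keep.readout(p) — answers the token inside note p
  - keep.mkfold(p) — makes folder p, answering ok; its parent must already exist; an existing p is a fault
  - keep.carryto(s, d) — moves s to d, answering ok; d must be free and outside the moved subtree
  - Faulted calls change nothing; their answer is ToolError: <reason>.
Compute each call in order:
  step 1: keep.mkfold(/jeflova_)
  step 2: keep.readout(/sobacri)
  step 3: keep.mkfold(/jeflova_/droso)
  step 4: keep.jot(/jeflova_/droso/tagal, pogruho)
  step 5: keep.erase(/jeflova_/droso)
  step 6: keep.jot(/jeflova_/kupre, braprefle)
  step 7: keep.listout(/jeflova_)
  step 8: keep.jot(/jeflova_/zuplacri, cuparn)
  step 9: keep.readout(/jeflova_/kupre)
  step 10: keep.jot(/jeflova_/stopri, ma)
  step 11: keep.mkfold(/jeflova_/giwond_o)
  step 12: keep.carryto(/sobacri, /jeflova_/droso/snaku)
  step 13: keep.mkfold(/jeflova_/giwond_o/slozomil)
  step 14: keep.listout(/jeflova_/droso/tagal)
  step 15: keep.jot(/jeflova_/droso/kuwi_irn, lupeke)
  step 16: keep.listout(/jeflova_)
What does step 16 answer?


[in] keep.mkfold p→/jeflova_
[out] ok
[in] keep.readout p→/sobacri
[out] criplu
[in] keep.mkfold p→/jeflova_/droso
[out] ok
[in] keep.jot p→/jeflova_/droso/tagal c→pogruho
[out] created
[in] keep.erase p→/jeflova_/droso
[out] ToolError: not empty
[in] keep.jot p→/jeflova_/kupre c→braprefle
[out] created
[in] keep.listout p→/jeflova_
[out] [droso/, kupre]
[in] keep.jot p→/jeflova_/zuplacri c→cuparn
[out] created
[in] keep.readout p→/jeflova_/kupre
[out] braprefle
[in] keep.jot p→/jeflova_/stopri c→ma
[out] created
[in] keep.mkfold p→/jeflova_/giwond_o
[out] ok
[in] keep.carryto s→/sobacri d→/jeflova_/droso/snaku
[out] ok
[in] keep.mkfold p→/jeflova_/giwond_o/slozomil
[out] ok
[in] keep.listout p→/jeflova_/droso/tagal
[out] ToolError: not a directory
[in] keep.jot p→/jeflova_/droso/kuwi_irn c→lupeke
[out] created
[in] keep.listout p→/jeflova_
[out] [droso/, giwond_o/, kupre, stopri, zuplacri]

Answer: [droso/, giwond_o/, kupre, stopri, zuplacri]


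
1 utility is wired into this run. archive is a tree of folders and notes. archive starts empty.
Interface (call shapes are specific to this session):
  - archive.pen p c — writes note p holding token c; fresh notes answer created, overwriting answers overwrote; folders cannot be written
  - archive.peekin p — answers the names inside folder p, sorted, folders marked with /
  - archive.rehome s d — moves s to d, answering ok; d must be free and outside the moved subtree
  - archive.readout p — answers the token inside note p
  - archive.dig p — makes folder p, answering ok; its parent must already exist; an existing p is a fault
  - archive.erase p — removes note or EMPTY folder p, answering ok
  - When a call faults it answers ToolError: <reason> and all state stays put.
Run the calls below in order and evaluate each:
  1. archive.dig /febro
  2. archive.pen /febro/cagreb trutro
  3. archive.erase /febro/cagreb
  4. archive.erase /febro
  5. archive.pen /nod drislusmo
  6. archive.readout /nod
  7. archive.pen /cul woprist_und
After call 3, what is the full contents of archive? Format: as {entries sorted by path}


Step: archive.dig[/febro]
Result: ok
Step: archive.pen[/febro/cagreb; trutro]
Result: created
Step: archive.erase[/febro/cagreb]
Result: ok
Step: archive.erase[/febro]
Result: ok
Step: archive.pen[/nod; drislusmo]
Result: created
Step: archive.readout[/nod]
Result: drislusmo
Step: archive.pen[/cul; woprist_und]
Result: created

Answer: {febro/}


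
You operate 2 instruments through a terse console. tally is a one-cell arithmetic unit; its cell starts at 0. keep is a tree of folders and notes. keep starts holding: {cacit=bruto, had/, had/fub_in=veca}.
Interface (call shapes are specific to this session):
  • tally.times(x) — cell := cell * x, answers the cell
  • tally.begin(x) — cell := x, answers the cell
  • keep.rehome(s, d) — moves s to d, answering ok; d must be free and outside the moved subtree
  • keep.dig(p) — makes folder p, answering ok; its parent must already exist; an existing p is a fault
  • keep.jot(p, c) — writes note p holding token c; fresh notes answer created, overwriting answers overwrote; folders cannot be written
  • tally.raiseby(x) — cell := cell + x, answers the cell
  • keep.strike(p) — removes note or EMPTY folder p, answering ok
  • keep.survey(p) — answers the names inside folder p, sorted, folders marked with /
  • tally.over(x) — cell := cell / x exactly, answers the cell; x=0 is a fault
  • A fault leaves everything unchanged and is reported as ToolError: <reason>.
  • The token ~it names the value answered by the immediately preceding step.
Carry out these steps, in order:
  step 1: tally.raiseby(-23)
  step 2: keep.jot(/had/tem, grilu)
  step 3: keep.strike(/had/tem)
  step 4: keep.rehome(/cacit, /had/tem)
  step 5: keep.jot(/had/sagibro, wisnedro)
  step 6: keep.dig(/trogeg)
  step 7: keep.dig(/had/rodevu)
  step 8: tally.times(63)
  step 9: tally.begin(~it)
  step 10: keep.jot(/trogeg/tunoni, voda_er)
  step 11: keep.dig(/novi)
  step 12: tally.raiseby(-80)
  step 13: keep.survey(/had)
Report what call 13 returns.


Answer: [fub_in, rodevu/, sagibro, tem]

Derivation:
I use tally.raiseby using x→-23, and observe -23.
Invoking keep.jot using p→/had/tem, c→grilu, yielding created.
I invoke keep.strike using p→/had/tem, which returns ok.
I try keep.rehome using s→/cacit, d→/had/tem, and observe ok.
Calling keep.jot using p→/had/sagibro, c→wisnedro, yielding created.
Invoking keep.dig using p→/trogeg, yielding ok.
I use keep.dig using p→/had/rodevu, and see ok.
Calling tally.times using x→63, — result: -1449.
Invoking tally.begin using x→~it, which returns -1449.
Next I call keep.jot using p→/trogeg/tunoni, c→voda_er, and see created.
Next I call keep.dig using p→/novi, and see ok.
Using tally.raiseby using x→-80, and get -1529.
I try keep.survey using p→/had, — result: [fub_in, rodevu/, sagibro, tem].
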